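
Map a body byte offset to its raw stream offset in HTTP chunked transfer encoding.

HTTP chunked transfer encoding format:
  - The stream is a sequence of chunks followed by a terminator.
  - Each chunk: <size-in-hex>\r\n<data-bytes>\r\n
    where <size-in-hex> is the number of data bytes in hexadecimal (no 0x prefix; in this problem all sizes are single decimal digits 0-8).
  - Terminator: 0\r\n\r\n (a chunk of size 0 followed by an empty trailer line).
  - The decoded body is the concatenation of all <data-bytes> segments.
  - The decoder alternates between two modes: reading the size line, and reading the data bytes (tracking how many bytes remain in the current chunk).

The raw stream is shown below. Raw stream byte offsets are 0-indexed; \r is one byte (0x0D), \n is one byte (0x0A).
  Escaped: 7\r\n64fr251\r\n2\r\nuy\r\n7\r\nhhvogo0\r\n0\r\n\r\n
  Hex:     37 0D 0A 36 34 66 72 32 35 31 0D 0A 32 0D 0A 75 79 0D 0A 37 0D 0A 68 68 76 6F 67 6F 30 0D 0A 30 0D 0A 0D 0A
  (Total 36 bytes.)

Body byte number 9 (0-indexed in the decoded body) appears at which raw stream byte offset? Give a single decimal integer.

Chunk 1: stream[0..1]='7' size=0x7=7, data at stream[3..10]='64fr251' -> body[0..7], body so far='64fr251'
Chunk 2: stream[12..13]='2' size=0x2=2, data at stream[15..17]='uy' -> body[7..9], body so far='64fr251uy'
Chunk 3: stream[19..20]='7' size=0x7=7, data at stream[22..29]='hhvogo0' -> body[9..16], body so far='64fr251uyhhvogo0'
Chunk 4: stream[31..32]='0' size=0 (terminator). Final body='64fr251uyhhvogo0' (16 bytes)
Body byte 9 at stream offset 22

Answer: 22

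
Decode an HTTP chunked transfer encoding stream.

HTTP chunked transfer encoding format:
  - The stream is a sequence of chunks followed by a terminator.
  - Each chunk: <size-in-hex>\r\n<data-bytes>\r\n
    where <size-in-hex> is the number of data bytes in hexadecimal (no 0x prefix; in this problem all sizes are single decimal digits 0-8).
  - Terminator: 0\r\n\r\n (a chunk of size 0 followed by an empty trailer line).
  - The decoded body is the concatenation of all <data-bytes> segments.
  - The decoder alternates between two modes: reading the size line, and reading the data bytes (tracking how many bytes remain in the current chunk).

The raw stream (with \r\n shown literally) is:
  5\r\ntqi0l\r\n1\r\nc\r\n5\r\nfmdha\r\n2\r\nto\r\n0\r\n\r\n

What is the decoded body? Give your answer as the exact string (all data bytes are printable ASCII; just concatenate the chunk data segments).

Answer: tqi0lcfmdhato

Derivation:
Chunk 1: stream[0..1]='5' size=0x5=5, data at stream[3..8]='tqi0l' -> body[0..5], body so far='tqi0l'
Chunk 2: stream[10..11]='1' size=0x1=1, data at stream[13..14]='c' -> body[5..6], body so far='tqi0lc'
Chunk 3: stream[16..17]='5' size=0x5=5, data at stream[19..24]='fmdha' -> body[6..11], body so far='tqi0lcfmdha'
Chunk 4: stream[26..27]='2' size=0x2=2, data at stream[29..31]='to' -> body[11..13], body so far='tqi0lcfmdhato'
Chunk 5: stream[33..34]='0' size=0 (terminator). Final body='tqi0lcfmdhato' (13 bytes)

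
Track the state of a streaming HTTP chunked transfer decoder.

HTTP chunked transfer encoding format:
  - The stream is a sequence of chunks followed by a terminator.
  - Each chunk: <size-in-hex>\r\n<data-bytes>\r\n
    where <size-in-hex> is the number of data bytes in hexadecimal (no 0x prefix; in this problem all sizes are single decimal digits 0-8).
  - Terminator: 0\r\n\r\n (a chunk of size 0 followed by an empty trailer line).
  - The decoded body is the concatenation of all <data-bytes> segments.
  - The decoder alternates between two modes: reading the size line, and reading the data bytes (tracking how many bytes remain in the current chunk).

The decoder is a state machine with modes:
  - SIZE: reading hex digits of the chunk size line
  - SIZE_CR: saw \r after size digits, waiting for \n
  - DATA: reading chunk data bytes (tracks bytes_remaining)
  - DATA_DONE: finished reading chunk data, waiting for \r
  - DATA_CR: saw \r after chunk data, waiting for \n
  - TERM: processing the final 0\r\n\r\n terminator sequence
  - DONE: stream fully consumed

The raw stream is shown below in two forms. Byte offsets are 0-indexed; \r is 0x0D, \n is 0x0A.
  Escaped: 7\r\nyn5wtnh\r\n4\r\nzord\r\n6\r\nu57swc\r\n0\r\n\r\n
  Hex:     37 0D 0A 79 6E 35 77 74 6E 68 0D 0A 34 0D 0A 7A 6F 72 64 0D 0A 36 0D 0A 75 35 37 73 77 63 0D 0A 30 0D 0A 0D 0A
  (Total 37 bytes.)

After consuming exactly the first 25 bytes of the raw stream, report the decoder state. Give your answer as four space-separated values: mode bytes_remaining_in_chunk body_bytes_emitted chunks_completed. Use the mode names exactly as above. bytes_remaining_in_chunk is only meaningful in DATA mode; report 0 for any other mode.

Byte 0 = '7': mode=SIZE remaining=0 emitted=0 chunks_done=0
Byte 1 = 0x0D: mode=SIZE_CR remaining=0 emitted=0 chunks_done=0
Byte 2 = 0x0A: mode=DATA remaining=7 emitted=0 chunks_done=0
Byte 3 = 'y': mode=DATA remaining=6 emitted=1 chunks_done=0
Byte 4 = 'n': mode=DATA remaining=5 emitted=2 chunks_done=0
Byte 5 = '5': mode=DATA remaining=4 emitted=3 chunks_done=0
Byte 6 = 'w': mode=DATA remaining=3 emitted=4 chunks_done=0
Byte 7 = 't': mode=DATA remaining=2 emitted=5 chunks_done=0
Byte 8 = 'n': mode=DATA remaining=1 emitted=6 chunks_done=0
Byte 9 = 'h': mode=DATA_DONE remaining=0 emitted=7 chunks_done=0
Byte 10 = 0x0D: mode=DATA_CR remaining=0 emitted=7 chunks_done=0
Byte 11 = 0x0A: mode=SIZE remaining=0 emitted=7 chunks_done=1
Byte 12 = '4': mode=SIZE remaining=0 emitted=7 chunks_done=1
Byte 13 = 0x0D: mode=SIZE_CR remaining=0 emitted=7 chunks_done=1
Byte 14 = 0x0A: mode=DATA remaining=4 emitted=7 chunks_done=1
Byte 15 = 'z': mode=DATA remaining=3 emitted=8 chunks_done=1
Byte 16 = 'o': mode=DATA remaining=2 emitted=9 chunks_done=1
Byte 17 = 'r': mode=DATA remaining=1 emitted=10 chunks_done=1
Byte 18 = 'd': mode=DATA_DONE remaining=0 emitted=11 chunks_done=1
Byte 19 = 0x0D: mode=DATA_CR remaining=0 emitted=11 chunks_done=1
Byte 20 = 0x0A: mode=SIZE remaining=0 emitted=11 chunks_done=2
Byte 21 = '6': mode=SIZE remaining=0 emitted=11 chunks_done=2
Byte 22 = 0x0D: mode=SIZE_CR remaining=0 emitted=11 chunks_done=2
Byte 23 = 0x0A: mode=DATA remaining=6 emitted=11 chunks_done=2
Byte 24 = 'u': mode=DATA remaining=5 emitted=12 chunks_done=2

Answer: DATA 5 12 2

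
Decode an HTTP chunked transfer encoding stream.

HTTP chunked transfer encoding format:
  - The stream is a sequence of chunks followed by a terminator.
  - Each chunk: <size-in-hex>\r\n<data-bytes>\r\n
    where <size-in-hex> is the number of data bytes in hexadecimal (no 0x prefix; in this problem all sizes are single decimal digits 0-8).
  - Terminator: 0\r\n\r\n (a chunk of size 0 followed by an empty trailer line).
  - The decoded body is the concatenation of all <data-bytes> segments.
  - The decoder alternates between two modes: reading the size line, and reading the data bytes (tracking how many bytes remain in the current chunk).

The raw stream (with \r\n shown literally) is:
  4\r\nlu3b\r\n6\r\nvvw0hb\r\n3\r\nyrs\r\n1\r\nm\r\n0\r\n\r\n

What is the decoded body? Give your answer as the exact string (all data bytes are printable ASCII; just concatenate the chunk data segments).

Chunk 1: stream[0..1]='4' size=0x4=4, data at stream[3..7]='lu3b' -> body[0..4], body so far='lu3b'
Chunk 2: stream[9..10]='6' size=0x6=6, data at stream[12..18]='vvw0hb' -> body[4..10], body so far='lu3bvvw0hb'
Chunk 3: stream[20..21]='3' size=0x3=3, data at stream[23..26]='yrs' -> body[10..13], body so far='lu3bvvw0hbyrs'
Chunk 4: stream[28..29]='1' size=0x1=1, data at stream[31..32]='m' -> body[13..14], body so far='lu3bvvw0hbyrsm'
Chunk 5: stream[34..35]='0' size=0 (terminator). Final body='lu3bvvw0hbyrsm' (14 bytes)

Answer: lu3bvvw0hbyrsm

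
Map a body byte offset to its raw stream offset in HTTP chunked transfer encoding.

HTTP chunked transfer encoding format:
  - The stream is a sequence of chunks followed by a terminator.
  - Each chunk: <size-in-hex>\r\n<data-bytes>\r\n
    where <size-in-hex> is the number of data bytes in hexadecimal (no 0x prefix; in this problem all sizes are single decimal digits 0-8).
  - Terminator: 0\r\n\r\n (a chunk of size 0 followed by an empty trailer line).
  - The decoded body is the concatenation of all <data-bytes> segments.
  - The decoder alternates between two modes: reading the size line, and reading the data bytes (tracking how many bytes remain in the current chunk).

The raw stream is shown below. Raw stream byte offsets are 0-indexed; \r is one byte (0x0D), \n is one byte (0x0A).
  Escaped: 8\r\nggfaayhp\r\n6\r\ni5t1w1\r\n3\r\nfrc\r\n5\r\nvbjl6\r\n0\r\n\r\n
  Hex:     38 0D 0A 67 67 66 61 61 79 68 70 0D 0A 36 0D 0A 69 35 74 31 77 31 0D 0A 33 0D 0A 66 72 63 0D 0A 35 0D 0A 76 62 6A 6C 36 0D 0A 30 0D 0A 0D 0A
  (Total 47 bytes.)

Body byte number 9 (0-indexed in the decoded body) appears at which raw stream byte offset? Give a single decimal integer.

Answer: 17

Derivation:
Chunk 1: stream[0..1]='8' size=0x8=8, data at stream[3..11]='ggfaayhp' -> body[0..8], body so far='ggfaayhp'
Chunk 2: stream[13..14]='6' size=0x6=6, data at stream[16..22]='i5t1w1' -> body[8..14], body so far='ggfaayhpi5t1w1'
Chunk 3: stream[24..25]='3' size=0x3=3, data at stream[27..30]='frc' -> body[14..17], body so far='ggfaayhpi5t1w1frc'
Chunk 4: stream[32..33]='5' size=0x5=5, data at stream[35..40]='vbjl6' -> body[17..22], body so far='ggfaayhpi5t1w1frcvbjl6'
Chunk 5: stream[42..43]='0' size=0 (terminator). Final body='ggfaayhpi5t1w1frcvbjl6' (22 bytes)
Body byte 9 at stream offset 17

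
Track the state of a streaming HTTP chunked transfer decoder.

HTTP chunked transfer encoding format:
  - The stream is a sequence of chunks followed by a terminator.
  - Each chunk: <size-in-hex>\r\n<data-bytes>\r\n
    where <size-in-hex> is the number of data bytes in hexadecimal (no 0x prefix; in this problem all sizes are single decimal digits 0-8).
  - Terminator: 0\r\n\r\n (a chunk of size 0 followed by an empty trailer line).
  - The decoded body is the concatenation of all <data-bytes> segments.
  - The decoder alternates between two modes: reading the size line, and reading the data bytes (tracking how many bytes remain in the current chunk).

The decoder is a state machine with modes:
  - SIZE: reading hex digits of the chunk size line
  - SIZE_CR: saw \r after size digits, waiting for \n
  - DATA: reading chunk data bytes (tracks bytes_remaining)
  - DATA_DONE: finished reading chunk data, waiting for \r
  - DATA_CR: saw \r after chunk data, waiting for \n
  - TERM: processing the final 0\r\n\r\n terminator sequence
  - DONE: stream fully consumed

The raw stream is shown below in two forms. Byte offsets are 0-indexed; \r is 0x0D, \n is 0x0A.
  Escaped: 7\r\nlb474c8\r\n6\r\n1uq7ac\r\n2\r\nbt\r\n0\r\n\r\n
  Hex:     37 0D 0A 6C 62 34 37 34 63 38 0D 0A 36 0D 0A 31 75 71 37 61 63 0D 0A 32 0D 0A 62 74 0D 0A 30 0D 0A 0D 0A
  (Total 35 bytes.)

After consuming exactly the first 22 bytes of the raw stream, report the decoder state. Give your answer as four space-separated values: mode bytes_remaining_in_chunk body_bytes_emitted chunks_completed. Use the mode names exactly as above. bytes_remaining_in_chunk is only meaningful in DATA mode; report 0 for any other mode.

Byte 0 = '7': mode=SIZE remaining=0 emitted=0 chunks_done=0
Byte 1 = 0x0D: mode=SIZE_CR remaining=0 emitted=0 chunks_done=0
Byte 2 = 0x0A: mode=DATA remaining=7 emitted=0 chunks_done=0
Byte 3 = 'l': mode=DATA remaining=6 emitted=1 chunks_done=0
Byte 4 = 'b': mode=DATA remaining=5 emitted=2 chunks_done=0
Byte 5 = '4': mode=DATA remaining=4 emitted=3 chunks_done=0
Byte 6 = '7': mode=DATA remaining=3 emitted=4 chunks_done=0
Byte 7 = '4': mode=DATA remaining=2 emitted=5 chunks_done=0
Byte 8 = 'c': mode=DATA remaining=1 emitted=6 chunks_done=0
Byte 9 = '8': mode=DATA_DONE remaining=0 emitted=7 chunks_done=0
Byte 10 = 0x0D: mode=DATA_CR remaining=0 emitted=7 chunks_done=0
Byte 11 = 0x0A: mode=SIZE remaining=0 emitted=7 chunks_done=1
Byte 12 = '6': mode=SIZE remaining=0 emitted=7 chunks_done=1
Byte 13 = 0x0D: mode=SIZE_CR remaining=0 emitted=7 chunks_done=1
Byte 14 = 0x0A: mode=DATA remaining=6 emitted=7 chunks_done=1
Byte 15 = '1': mode=DATA remaining=5 emitted=8 chunks_done=1
Byte 16 = 'u': mode=DATA remaining=4 emitted=9 chunks_done=1
Byte 17 = 'q': mode=DATA remaining=3 emitted=10 chunks_done=1
Byte 18 = '7': mode=DATA remaining=2 emitted=11 chunks_done=1
Byte 19 = 'a': mode=DATA remaining=1 emitted=12 chunks_done=1
Byte 20 = 'c': mode=DATA_DONE remaining=0 emitted=13 chunks_done=1
Byte 21 = 0x0D: mode=DATA_CR remaining=0 emitted=13 chunks_done=1

Answer: DATA_CR 0 13 1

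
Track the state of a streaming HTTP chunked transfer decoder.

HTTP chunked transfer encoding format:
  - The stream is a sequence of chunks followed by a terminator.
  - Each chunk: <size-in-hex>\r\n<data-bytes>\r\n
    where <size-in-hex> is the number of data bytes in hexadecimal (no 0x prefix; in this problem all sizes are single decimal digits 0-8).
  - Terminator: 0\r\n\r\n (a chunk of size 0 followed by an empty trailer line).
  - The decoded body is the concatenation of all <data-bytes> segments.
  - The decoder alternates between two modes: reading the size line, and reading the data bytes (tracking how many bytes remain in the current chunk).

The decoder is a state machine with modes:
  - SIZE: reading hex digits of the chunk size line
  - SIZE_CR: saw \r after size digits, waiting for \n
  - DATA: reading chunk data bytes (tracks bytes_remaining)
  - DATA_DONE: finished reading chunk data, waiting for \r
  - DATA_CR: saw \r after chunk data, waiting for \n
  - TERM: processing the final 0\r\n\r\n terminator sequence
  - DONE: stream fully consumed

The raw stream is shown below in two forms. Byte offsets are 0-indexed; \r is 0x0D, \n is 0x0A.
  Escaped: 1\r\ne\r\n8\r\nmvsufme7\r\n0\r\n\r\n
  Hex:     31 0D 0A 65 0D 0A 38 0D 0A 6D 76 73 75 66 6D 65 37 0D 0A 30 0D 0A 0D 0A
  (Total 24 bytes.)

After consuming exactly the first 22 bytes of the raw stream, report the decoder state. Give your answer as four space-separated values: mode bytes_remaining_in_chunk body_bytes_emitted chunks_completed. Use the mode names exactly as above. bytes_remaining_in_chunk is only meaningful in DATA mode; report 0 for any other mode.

Byte 0 = '1': mode=SIZE remaining=0 emitted=0 chunks_done=0
Byte 1 = 0x0D: mode=SIZE_CR remaining=0 emitted=0 chunks_done=0
Byte 2 = 0x0A: mode=DATA remaining=1 emitted=0 chunks_done=0
Byte 3 = 'e': mode=DATA_DONE remaining=0 emitted=1 chunks_done=0
Byte 4 = 0x0D: mode=DATA_CR remaining=0 emitted=1 chunks_done=0
Byte 5 = 0x0A: mode=SIZE remaining=0 emitted=1 chunks_done=1
Byte 6 = '8': mode=SIZE remaining=0 emitted=1 chunks_done=1
Byte 7 = 0x0D: mode=SIZE_CR remaining=0 emitted=1 chunks_done=1
Byte 8 = 0x0A: mode=DATA remaining=8 emitted=1 chunks_done=1
Byte 9 = 'm': mode=DATA remaining=7 emitted=2 chunks_done=1
Byte 10 = 'v': mode=DATA remaining=6 emitted=3 chunks_done=1
Byte 11 = 's': mode=DATA remaining=5 emitted=4 chunks_done=1
Byte 12 = 'u': mode=DATA remaining=4 emitted=5 chunks_done=1
Byte 13 = 'f': mode=DATA remaining=3 emitted=6 chunks_done=1
Byte 14 = 'm': mode=DATA remaining=2 emitted=7 chunks_done=1
Byte 15 = 'e': mode=DATA remaining=1 emitted=8 chunks_done=1
Byte 16 = '7': mode=DATA_DONE remaining=0 emitted=9 chunks_done=1
Byte 17 = 0x0D: mode=DATA_CR remaining=0 emitted=9 chunks_done=1
Byte 18 = 0x0A: mode=SIZE remaining=0 emitted=9 chunks_done=2
Byte 19 = '0': mode=SIZE remaining=0 emitted=9 chunks_done=2
Byte 20 = 0x0D: mode=SIZE_CR remaining=0 emitted=9 chunks_done=2
Byte 21 = 0x0A: mode=TERM remaining=0 emitted=9 chunks_done=2

Answer: TERM 0 9 2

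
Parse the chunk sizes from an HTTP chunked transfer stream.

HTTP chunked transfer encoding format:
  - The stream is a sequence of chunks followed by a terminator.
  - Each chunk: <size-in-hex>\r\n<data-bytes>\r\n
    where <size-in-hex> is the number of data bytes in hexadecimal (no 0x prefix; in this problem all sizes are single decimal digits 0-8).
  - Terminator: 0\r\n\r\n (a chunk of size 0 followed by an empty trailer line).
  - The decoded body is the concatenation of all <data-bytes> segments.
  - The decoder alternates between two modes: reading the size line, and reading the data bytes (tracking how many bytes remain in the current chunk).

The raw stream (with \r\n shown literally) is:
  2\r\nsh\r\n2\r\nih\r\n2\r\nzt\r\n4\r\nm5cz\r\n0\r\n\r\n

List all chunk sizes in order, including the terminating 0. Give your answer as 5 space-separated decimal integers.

Answer: 2 2 2 4 0

Derivation:
Chunk 1: stream[0..1]='2' size=0x2=2, data at stream[3..5]='sh' -> body[0..2], body so far='sh'
Chunk 2: stream[7..8]='2' size=0x2=2, data at stream[10..12]='ih' -> body[2..4], body so far='shih'
Chunk 3: stream[14..15]='2' size=0x2=2, data at stream[17..19]='zt' -> body[4..6], body so far='shihzt'
Chunk 4: stream[21..22]='4' size=0x4=4, data at stream[24..28]='m5cz' -> body[6..10], body so far='shihztm5cz'
Chunk 5: stream[30..31]='0' size=0 (terminator). Final body='shihztm5cz' (10 bytes)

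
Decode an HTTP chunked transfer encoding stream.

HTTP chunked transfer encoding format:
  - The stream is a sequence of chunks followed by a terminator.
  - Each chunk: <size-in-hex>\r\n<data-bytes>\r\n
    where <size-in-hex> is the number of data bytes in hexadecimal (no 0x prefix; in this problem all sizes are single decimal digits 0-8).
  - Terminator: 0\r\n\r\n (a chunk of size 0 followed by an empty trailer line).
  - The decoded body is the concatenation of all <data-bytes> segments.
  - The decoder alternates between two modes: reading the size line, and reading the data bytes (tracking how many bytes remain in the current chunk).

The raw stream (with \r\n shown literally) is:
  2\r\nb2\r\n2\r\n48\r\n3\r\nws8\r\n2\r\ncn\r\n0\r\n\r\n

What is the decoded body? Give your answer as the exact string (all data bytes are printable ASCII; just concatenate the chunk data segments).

Answer: b248ws8cn

Derivation:
Chunk 1: stream[0..1]='2' size=0x2=2, data at stream[3..5]='b2' -> body[0..2], body so far='b2'
Chunk 2: stream[7..8]='2' size=0x2=2, data at stream[10..12]='48' -> body[2..4], body so far='b248'
Chunk 3: stream[14..15]='3' size=0x3=3, data at stream[17..20]='ws8' -> body[4..7], body so far='b248ws8'
Chunk 4: stream[22..23]='2' size=0x2=2, data at stream[25..27]='cn' -> body[7..9], body so far='b248ws8cn'
Chunk 5: stream[29..30]='0' size=0 (terminator). Final body='b248ws8cn' (9 bytes)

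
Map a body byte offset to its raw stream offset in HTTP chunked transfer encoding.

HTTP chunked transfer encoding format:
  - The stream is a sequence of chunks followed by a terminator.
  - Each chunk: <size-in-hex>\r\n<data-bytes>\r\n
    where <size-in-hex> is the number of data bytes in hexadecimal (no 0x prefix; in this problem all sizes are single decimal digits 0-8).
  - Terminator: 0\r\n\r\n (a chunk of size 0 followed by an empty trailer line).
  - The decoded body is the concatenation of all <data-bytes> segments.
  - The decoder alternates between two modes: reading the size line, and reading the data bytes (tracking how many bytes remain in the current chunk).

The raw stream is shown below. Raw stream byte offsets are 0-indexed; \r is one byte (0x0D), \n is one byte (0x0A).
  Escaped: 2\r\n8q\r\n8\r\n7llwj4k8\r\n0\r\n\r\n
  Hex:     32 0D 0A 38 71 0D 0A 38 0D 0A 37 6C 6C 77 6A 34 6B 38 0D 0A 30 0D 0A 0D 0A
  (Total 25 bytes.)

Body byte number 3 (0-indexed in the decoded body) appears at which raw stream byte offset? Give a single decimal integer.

Answer: 11

Derivation:
Chunk 1: stream[0..1]='2' size=0x2=2, data at stream[3..5]='8q' -> body[0..2], body so far='8q'
Chunk 2: stream[7..8]='8' size=0x8=8, data at stream[10..18]='7llwj4k8' -> body[2..10], body so far='8q7llwj4k8'
Chunk 3: stream[20..21]='0' size=0 (terminator). Final body='8q7llwj4k8' (10 bytes)
Body byte 3 at stream offset 11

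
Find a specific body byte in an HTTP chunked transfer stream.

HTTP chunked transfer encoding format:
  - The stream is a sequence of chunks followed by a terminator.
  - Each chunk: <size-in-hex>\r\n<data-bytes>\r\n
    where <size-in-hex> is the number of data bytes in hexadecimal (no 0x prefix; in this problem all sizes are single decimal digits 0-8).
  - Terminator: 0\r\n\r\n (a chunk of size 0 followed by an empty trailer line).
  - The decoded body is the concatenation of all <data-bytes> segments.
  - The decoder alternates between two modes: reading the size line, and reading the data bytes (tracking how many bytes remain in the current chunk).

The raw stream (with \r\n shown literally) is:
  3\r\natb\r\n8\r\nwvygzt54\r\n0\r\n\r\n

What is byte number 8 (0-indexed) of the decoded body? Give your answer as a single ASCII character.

Answer: t

Derivation:
Chunk 1: stream[0..1]='3' size=0x3=3, data at stream[3..6]='atb' -> body[0..3], body so far='atb'
Chunk 2: stream[8..9]='8' size=0x8=8, data at stream[11..19]='wvygzt54' -> body[3..11], body so far='atbwvygzt54'
Chunk 3: stream[21..22]='0' size=0 (terminator). Final body='atbwvygzt54' (11 bytes)
Body byte 8 = 't'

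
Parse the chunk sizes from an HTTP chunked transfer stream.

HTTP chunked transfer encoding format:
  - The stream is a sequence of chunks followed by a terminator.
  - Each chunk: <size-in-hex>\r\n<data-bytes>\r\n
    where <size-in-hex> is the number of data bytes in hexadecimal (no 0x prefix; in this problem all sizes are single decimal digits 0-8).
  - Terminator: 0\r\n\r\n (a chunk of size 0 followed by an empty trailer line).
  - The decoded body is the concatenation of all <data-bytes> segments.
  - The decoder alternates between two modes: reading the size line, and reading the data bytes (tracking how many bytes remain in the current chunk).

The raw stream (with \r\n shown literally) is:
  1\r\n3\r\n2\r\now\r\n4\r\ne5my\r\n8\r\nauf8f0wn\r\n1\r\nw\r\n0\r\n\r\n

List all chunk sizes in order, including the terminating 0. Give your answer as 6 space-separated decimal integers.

Chunk 1: stream[0..1]='1' size=0x1=1, data at stream[3..4]='3' -> body[0..1], body so far='3'
Chunk 2: stream[6..7]='2' size=0x2=2, data at stream[9..11]='ow' -> body[1..3], body so far='3ow'
Chunk 3: stream[13..14]='4' size=0x4=4, data at stream[16..20]='e5my' -> body[3..7], body so far='3owe5my'
Chunk 4: stream[22..23]='8' size=0x8=8, data at stream[25..33]='auf8f0wn' -> body[7..15], body so far='3owe5myauf8f0wn'
Chunk 5: stream[35..36]='1' size=0x1=1, data at stream[38..39]='w' -> body[15..16], body so far='3owe5myauf8f0wnw'
Chunk 6: stream[41..42]='0' size=0 (terminator). Final body='3owe5myauf8f0wnw' (16 bytes)

Answer: 1 2 4 8 1 0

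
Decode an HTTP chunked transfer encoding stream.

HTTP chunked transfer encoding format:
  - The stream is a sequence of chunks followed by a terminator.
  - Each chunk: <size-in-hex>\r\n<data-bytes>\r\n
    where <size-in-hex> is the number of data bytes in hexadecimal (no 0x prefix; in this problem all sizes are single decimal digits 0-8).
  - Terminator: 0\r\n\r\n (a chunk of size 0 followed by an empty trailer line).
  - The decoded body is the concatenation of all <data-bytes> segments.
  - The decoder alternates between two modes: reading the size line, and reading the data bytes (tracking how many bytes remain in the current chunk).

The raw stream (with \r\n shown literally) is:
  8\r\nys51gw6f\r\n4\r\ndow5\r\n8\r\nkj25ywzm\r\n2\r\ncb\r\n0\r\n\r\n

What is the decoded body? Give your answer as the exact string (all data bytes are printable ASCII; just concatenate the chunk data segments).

Chunk 1: stream[0..1]='8' size=0x8=8, data at stream[3..11]='ys51gw6f' -> body[0..8], body so far='ys51gw6f'
Chunk 2: stream[13..14]='4' size=0x4=4, data at stream[16..20]='dow5' -> body[8..12], body so far='ys51gw6fdow5'
Chunk 3: stream[22..23]='8' size=0x8=8, data at stream[25..33]='kj25ywzm' -> body[12..20], body so far='ys51gw6fdow5kj25ywzm'
Chunk 4: stream[35..36]='2' size=0x2=2, data at stream[38..40]='cb' -> body[20..22], body so far='ys51gw6fdow5kj25ywzmcb'
Chunk 5: stream[42..43]='0' size=0 (terminator). Final body='ys51gw6fdow5kj25ywzmcb' (22 bytes)

Answer: ys51gw6fdow5kj25ywzmcb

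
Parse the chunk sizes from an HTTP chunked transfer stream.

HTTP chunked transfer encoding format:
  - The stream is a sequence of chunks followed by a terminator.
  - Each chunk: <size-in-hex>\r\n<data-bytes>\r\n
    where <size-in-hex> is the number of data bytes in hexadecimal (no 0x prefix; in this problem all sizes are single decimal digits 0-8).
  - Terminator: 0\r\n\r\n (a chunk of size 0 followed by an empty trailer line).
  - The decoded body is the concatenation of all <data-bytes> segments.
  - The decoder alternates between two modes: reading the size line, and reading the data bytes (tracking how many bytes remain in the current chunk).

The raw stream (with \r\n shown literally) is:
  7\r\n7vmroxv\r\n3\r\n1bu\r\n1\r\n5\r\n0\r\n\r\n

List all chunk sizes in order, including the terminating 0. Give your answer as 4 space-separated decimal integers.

Answer: 7 3 1 0

Derivation:
Chunk 1: stream[0..1]='7' size=0x7=7, data at stream[3..10]='7vmroxv' -> body[0..7], body so far='7vmroxv'
Chunk 2: stream[12..13]='3' size=0x3=3, data at stream[15..18]='1bu' -> body[7..10], body so far='7vmroxv1bu'
Chunk 3: stream[20..21]='1' size=0x1=1, data at stream[23..24]='5' -> body[10..11], body so far='7vmroxv1bu5'
Chunk 4: stream[26..27]='0' size=0 (terminator). Final body='7vmroxv1bu5' (11 bytes)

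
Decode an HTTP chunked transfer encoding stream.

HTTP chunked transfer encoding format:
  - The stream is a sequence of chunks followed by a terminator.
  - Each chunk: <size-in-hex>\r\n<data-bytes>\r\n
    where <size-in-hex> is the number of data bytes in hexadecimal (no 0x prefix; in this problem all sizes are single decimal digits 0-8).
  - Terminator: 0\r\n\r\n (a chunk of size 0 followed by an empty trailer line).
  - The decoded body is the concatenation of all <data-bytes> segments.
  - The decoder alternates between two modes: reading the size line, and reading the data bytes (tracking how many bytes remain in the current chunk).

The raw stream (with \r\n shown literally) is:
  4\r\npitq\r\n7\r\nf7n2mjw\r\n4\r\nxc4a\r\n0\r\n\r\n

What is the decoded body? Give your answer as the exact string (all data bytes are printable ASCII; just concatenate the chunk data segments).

Chunk 1: stream[0..1]='4' size=0x4=4, data at stream[3..7]='pitq' -> body[0..4], body so far='pitq'
Chunk 2: stream[9..10]='7' size=0x7=7, data at stream[12..19]='f7n2mjw' -> body[4..11], body so far='pitqf7n2mjw'
Chunk 3: stream[21..22]='4' size=0x4=4, data at stream[24..28]='xc4a' -> body[11..15], body so far='pitqf7n2mjwxc4a'
Chunk 4: stream[30..31]='0' size=0 (terminator). Final body='pitqf7n2mjwxc4a' (15 bytes)

Answer: pitqf7n2mjwxc4a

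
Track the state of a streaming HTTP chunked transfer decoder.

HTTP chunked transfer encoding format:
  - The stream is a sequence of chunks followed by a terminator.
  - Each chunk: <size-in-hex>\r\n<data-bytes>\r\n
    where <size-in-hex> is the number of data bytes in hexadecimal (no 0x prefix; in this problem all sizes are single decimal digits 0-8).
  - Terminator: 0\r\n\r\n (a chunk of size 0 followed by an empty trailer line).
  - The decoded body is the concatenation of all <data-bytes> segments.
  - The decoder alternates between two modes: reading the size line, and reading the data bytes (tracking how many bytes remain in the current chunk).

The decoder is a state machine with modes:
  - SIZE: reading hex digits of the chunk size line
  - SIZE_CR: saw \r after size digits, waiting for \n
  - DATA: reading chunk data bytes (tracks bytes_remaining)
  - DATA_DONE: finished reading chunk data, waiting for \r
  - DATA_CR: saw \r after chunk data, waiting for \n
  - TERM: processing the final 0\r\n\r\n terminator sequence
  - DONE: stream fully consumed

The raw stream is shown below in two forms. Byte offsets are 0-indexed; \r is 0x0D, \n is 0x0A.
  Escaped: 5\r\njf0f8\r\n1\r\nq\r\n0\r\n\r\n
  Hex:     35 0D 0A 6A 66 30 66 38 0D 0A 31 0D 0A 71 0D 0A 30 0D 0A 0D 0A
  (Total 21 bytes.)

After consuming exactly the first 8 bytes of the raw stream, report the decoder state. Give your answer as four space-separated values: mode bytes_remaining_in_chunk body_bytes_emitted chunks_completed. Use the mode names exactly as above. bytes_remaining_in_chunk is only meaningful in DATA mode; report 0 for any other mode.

Answer: DATA_DONE 0 5 0

Derivation:
Byte 0 = '5': mode=SIZE remaining=0 emitted=0 chunks_done=0
Byte 1 = 0x0D: mode=SIZE_CR remaining=0 emitted=0 chunks_done=0
Byte 2 = 0x0A: mode=DATA remaining=5 emitted=0 chunks_done=0
Byte 3 = 'j': mode=DATA remaining=4 emitted=1 chunks_done=0
Byte 4 = 'f': mode=DATA remaining=3 emitted=2 chunks_done=0
Byte 5 = '0': mode=DATA remaining=2 emitted=3 chunks_done=0
Byte 6 = 'f': mode=DATA remaining=1 emitted=4 chunks_done=0
Byte 7 = '8': mode=DATA_DONE remaining=0 emitted=5 chunks_done=0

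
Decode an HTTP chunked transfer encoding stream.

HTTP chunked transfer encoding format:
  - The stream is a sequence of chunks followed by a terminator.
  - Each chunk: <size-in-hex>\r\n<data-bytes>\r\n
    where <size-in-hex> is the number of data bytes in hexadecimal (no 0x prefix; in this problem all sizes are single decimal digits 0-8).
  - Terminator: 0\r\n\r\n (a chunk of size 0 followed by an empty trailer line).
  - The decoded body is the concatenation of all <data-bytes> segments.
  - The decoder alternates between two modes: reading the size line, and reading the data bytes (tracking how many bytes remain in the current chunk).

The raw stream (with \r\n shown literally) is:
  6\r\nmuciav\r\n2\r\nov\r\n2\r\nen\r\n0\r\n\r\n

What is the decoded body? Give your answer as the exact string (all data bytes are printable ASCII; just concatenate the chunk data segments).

Answer: muciavoven

Derivation:
Chunk 1: stream[0..1]='6' size=0x6=6, data at stream[3..9]='muciav' -> body[0..6], body so far='muciav'
Chunk 2: stream[11..12]='2' size=0x2=2, data at stream[14..16]='ov' -> body[6..8], body so far='muciavov'
Chunk 3: stream[18..19]='2' size=0x2=2, data at stream[21..23]='en' -> body[8..10], body so far='muciavoven'
Chunk 4: stream[25..26]='0' size=0 (terminator). Final body='muciavoven' (10 bytes)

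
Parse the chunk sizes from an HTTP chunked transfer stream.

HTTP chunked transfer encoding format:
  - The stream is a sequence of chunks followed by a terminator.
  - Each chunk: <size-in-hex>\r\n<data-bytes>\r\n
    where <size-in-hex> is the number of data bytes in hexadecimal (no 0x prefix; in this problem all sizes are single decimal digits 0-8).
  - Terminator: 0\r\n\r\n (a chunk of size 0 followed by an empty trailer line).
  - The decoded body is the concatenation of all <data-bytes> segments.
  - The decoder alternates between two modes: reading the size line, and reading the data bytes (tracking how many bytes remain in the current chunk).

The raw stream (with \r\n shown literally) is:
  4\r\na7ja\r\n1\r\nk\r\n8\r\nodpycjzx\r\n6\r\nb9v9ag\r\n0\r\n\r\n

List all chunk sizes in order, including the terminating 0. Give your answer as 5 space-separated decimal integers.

Answer: 4 1 8 6 0

Derivation:
Chunk 1: stream[0..1]='4' size=0x4=4, data at stream[3..7]='a7ja' -> body[0..4], body so far='a7ja'
Chunk 2: stream[9..10]='1' size=0x1=1, data at stream[12..13]='k' -> body[4..5], body so far='a7jak'
Chunk 3: stream[15..16]='8' size=0x8=8, data at stream[18..26]='odpycjzx' -> body[5..13], body so far='a7jakodpycjzx'
Chunk 4: stream[28..29]='6' size=0x6=6, data at stream[31..37]='b9v9ag' -> body[13..19], body so far='a7jakodpycjzxb9v9ag'
Chunk 5: stream[39..40]='0' size=0 (terminator). Final body='a7jakodpycjzxb9v9ag' (19 bytes)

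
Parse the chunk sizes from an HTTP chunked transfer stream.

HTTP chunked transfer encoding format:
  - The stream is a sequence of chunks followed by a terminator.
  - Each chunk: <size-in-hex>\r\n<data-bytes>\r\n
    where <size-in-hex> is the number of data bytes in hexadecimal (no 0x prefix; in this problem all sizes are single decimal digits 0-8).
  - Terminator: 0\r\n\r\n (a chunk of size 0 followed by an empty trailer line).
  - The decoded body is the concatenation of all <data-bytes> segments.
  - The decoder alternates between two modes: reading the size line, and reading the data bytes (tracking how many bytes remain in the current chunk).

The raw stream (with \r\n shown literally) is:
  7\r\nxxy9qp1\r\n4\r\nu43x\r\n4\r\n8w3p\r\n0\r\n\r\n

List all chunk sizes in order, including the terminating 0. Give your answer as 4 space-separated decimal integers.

Chunk 1: stream[0..1]='7' size=0x7=7, data at stream[3..10]='xxy9qp1' -> body[0..7], body so far='xxy9qp1'
Chunk 2: stream[12..13]='4' size=0x4=4, data at stream[15..19]='u43x' -> body[7..11], body so far='xxy9qp1u43x'
Chunk 3: stream[21..22]='4' size=0x4=4, data at stream[24..28]='8w3p' -> body[11..15], body so far='xxy9qp1u43x8w3p'
Chunk 4: stream[30..31]='0' size=0 (terminator). Final body='xxy9qp1u43x8w3p' (15 bytes)

Answer: 7 4 4 0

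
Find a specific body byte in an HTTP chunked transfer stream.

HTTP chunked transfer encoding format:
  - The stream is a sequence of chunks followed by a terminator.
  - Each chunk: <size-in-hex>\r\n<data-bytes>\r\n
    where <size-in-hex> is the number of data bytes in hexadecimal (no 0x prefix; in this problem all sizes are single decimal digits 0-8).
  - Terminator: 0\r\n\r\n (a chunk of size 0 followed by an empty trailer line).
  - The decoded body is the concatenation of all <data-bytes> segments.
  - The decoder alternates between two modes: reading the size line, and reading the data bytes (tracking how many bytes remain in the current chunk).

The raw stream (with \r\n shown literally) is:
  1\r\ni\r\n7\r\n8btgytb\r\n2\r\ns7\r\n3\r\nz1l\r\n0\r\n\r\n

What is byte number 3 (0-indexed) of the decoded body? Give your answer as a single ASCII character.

Chunk 1: stream[0..1]='1' size=0x1=1, data at stream[3..4]='i' -> body[0..1], body so far='i'
Chunk 2: stream[6..7]='7' size=0x7=7, data at stream[9..16]='8btgytb' -> body[1..8], body so far='i8btgytb'
Chunk 3: stream[18..19]='2' size=0x2=2, data at stream[21..23]='s7' -> body[8..10], body so far='i8btgytbs7'
Chunk 4: stream[25..26]='3' size=0x3=3, data at stream[28..31]='z1l' -> body[10..13], body so far='i8btgytbs7z1l'
Chunk 5: stream[33..34]='0' size=0 (terminator). Final body='i8btgytbs7z1l' (13 bytes)
Body byte 3 = 't'

Answer: t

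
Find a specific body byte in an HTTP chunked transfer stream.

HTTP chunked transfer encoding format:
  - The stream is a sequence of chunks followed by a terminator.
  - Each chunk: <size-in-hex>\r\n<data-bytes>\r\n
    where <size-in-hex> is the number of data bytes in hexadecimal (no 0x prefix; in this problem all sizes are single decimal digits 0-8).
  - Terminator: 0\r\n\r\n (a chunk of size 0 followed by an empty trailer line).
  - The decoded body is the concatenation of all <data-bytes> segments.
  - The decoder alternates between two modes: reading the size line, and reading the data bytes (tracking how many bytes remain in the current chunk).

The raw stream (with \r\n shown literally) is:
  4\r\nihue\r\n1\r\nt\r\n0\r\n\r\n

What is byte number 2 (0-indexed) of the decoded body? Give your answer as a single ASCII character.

Answer: u

Derivation:
Chunk 1: stream[0..1]='4' size=0x4=4, data at stream[3..7]='ihue' -> body[0..4], body so far='ihue'
Chunk 2: stream[9..10]='1' size=0x1=1, data at stream[12..13]='t' -> body[4..5], body so far='ihuet'
Chunk 3: stream[15..16]='0' size=0 (terminator). Final body='ihuet' (5 bytes)
Body byte 2 = 'u'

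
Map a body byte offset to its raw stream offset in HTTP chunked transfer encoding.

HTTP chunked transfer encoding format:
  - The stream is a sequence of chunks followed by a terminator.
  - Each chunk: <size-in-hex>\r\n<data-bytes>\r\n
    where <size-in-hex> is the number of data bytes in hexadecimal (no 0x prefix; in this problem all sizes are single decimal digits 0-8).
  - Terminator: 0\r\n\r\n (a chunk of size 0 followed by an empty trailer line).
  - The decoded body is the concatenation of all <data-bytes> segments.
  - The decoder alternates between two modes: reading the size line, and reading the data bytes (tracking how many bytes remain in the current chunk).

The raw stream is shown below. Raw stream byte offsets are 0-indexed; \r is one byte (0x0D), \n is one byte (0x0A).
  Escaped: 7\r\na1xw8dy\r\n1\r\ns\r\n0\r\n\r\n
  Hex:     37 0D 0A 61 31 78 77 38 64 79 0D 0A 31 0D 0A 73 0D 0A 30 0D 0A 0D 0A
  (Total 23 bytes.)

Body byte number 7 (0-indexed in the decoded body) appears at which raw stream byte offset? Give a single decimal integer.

Answer: 15

Derivation:
Chunk 1: stream[0..1]='7' size=0x7=7, data at stream[3..10]='a1xw8dy' -> body[0..7], body so far='a1xw8dy'
Chunk 2: stream[12..13]='1' size=0x1=1, data at stream[15..16]='s' -> body[7..8], body so far='a1xw8dys'
Chunk 3: stream[18..19]='0' size=0 (terminator). Final body='a1xw8dys' (8 bytes)
Body byte 7 at stream offset 15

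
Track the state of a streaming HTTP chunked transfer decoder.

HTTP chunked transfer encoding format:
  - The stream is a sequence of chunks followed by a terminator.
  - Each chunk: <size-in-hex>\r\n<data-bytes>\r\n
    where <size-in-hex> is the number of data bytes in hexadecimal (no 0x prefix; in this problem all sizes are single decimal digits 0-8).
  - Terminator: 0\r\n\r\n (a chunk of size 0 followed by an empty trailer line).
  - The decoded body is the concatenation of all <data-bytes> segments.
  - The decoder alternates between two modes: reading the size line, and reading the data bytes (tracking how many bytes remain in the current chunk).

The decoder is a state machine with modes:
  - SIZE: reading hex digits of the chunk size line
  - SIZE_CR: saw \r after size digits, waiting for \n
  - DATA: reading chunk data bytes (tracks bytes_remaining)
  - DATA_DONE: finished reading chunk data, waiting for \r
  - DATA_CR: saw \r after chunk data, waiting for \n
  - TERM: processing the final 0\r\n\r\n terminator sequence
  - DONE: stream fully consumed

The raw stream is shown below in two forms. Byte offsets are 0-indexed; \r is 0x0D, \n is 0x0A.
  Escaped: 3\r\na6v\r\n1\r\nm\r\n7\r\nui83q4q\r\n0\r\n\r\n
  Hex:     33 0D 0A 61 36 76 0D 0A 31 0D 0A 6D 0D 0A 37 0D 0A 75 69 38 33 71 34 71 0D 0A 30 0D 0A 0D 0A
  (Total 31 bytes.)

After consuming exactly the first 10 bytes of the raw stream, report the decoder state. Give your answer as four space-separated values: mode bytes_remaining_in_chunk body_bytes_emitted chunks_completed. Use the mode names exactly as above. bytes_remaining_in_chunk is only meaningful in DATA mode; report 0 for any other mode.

Answer: SIZE_CR 0 3 1

Derivation:
Byte 0 = '3': mode=SIZE remaining=0 emitted=0 chunks_done=0
Byte 1 = 0x0D: mode=SIZE_CR remaining=0 emitted=0 chunks_done=0
Byte 2 = 0x0A: mode=DATA remaining=3 emitted=0 chunks_done=0
Byte 3 = 'a': mode=DATA remaining=2 emitted=1 chunks_done=0
Byte 4 = '6': mode=DATA remaining=1 emitted=2 chunks_done=0
Byte 5 = 'v': mode=DATA_DONE remaining=0 emitted=3 chunks_done=0
Byte 6 = 0x0D: mode=DATA_CR remaining=0 emitted=3 chunks_done=0
Byte 7 = 0x0A: mode=SIZE remaining=0 emitted=3 chunks_done=1
Byte 8 = '1': mode=SIZE remaining=0 emitted=3 chunks_done=1
Byte 9 = 0x0D: mode=SIZE_CR remaining=0 emitted=3 chunks_done=1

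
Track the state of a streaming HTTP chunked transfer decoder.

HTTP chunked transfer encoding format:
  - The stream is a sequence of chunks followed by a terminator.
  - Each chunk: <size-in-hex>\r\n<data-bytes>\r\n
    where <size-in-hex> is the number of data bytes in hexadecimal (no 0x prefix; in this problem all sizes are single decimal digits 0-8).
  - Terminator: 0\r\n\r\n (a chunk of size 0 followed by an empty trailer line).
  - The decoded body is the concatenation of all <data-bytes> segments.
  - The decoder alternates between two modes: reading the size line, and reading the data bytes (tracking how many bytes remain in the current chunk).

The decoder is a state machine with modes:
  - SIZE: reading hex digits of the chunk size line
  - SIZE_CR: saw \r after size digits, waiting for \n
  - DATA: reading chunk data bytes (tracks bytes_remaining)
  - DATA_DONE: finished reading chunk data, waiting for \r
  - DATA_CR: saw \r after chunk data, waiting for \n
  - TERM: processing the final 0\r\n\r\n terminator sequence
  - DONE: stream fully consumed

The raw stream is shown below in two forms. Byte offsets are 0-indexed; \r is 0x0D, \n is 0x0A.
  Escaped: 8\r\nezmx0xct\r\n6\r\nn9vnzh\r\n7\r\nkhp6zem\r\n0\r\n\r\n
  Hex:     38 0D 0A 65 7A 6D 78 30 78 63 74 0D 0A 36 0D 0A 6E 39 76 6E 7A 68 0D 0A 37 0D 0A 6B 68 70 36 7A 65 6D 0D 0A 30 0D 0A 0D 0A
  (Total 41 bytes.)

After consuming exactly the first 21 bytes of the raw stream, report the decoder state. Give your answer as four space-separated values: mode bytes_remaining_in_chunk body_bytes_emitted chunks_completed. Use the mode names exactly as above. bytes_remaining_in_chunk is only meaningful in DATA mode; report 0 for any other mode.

Byte 0 = '8': mode=SIZE remaining=0 emitted=0 chunks_done=0
Byte 1 = 0x0D: mode=SIZE_CR remaining=0 emitted=0 chunks_done=0
Byte 2 = 0x0A: mode=DATA remaining=8 emitted=0 chunks_done=0
Byte 3 = 'e': mode=DATA remaining=7 emitted=1 chunks_done=0
Byte 4 = 'z': mode=DATA remaining=6 emitted=2 chunks_done=0
Byte 5 = 'm': mode=DATA remaining=5 emitted=3 chunks_done=0
Byte 6 = 'x': mode=DATA remaining=4 emitted=4 chunks_done=0
Byte 7 = '0': mode=DATA remaining=3 emitted=5 chunks_done=0
Byte 8 = 'x': mode=DATA remaining=2 emitted=6 chunks_done=0
Byte 9 = 'c': mode=DATA remaining=1 emitted=7 chunks_done=0
Byte 10 = 't': mode=DATA_DONE remaining=0 emitted=8 chunks_done=0
Byte 11 = 0x0D: mode=DATA_CR remaining=0 emitted=8 chunks_done=0
Byte 12 = 0x0A: mode=SIZE remaining=0 emitted=8 chunks_done=1
Byte 13 = '6': mode=SIZE remaining=0 emitted=8 chunks_done=1
Byte 14 = 0x0D: mode=SIZE_CR remaining=0 emitted=8 chunks_done=1
Byte 15 = 0x0A: mode=DATA remaining=6 emitted=8 chunks_done=1
Byte 16 = 'n': mode=DATA remaining=5 emitted=9 chunks_done=1
Byte 17 = '9': mode=DATA remaining=4 emitted=10 chunks_done=1
Byte 18 = 'v': mode=DATA remaining=3 emitted=11 chunks_done=1
Byte 19 = 'n': mode=DATA remaining=2 emitted=12 chunks_done=1
Byte 20 = 'z': mode=DATA remaining=1 emitted=13 chunks_done=1

Answer: DATA 1 13 1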